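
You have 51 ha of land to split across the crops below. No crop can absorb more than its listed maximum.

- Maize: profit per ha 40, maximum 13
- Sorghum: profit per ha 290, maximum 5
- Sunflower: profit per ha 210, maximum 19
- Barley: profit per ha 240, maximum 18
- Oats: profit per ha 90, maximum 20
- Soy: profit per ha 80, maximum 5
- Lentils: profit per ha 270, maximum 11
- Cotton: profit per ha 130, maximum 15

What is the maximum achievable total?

Rank by profit per ha: Sorghum 290 > Lentils 270 > Barley 240 > Sunflower 210 > Cotton 130 > Oats 90 > Soy 80 > Maize 40.
Give Sorghum 5 to hit its cap of 5 — 46 left.
Lentils: +11 to 11 (cap) — 35 left.
Give Barley 18 to hit its cap of 18 — 17 left.
Sunflower: +17 (room for 19) → 17. Pool exhausted.
Total = 290×5 + 210×17 + 240×18 + 270×11 = 12310.

12310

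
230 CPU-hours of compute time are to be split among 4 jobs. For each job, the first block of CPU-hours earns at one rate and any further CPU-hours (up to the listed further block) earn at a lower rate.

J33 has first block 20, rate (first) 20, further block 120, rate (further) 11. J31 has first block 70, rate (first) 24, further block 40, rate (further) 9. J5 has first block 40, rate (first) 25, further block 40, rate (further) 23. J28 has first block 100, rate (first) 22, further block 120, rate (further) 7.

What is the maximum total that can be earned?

Order all 8 blocks by rate: J5/first 25 > J31/first 24 > J5/second 23 > J28/first 22 > J33/first 20 > J33/second 11 > J31/second 9 > J28/second 7.
J5 first at 25: fill all 40 → 190 left.
J31/first (24): +70 → 120 left.
Fill J5 second block (40 at 23) → 80 left.
J28/first: +80 of 100 at 22; pool empty.
Total = 25×40 + 24×70 + 23×40 + 22×80 = 5360.

5360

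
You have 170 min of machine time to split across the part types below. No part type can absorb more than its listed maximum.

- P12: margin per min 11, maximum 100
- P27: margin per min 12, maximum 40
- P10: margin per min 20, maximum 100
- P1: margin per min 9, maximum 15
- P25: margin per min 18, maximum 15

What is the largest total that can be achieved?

2915

Rank by margin per min: P10 20 > P25 18 > P27 12 > P12 11 > P1 9.
P10 takes 100 to reach its cap of 100 ; 70 left.
P25: +15 to 15 (cap) ; 55 left.
P27: +40 to 40 (cap) ; 15 left.
Only 15 left; P12 takes them to reach 15.
Total = 11×15 + 12×40 + 20×100 + 18×15 = 2915.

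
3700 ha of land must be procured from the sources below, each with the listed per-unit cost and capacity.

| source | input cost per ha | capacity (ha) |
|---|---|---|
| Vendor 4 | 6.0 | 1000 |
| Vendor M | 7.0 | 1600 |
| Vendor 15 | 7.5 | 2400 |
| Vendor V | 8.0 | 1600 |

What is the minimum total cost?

25450

Cheapest first:
Vendor 4 at 6.0: take all 1000 ha — 2700 still needed.
Take 1600 from Vendor M at 7.0 — need 1100 more.
Take 1100 from Vendor 15 at 7.5 to finish.
Vendor V: unused.
Cost = 1000×6.0 + 1600×7.0 + 1100×7.5 = 25450.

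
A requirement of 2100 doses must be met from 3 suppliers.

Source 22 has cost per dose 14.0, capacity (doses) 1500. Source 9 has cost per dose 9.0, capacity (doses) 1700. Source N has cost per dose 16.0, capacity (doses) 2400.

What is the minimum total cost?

20900

Cheapest first:
Source 9 (9.0): use full 1700 → 400 doses to go.
Source 22 (14.0): take the remaining 400 → done.
Source N: unused.
Cost = 1700×9.0 + 400×14.0 = 20900.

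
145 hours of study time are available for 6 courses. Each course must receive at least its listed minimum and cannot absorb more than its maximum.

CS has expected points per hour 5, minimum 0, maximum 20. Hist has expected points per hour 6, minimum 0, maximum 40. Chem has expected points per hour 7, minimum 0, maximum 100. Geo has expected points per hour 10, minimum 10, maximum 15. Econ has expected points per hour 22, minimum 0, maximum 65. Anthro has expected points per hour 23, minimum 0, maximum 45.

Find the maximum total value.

2755

Meeting every minimum uses 0+0+0+10+0+0 = 10 hours, leaving 135.
Highest expected points per hour first: Anthro 23 > Econ 22 > Geo 10 > Chem 7 > Hist 6 > CS 5.
Anthro takes 45 more to reach its cap of 45 ; 90 left.
Give Econ 65 more to hit its cap of 65 ; 25 left.
Geo: +5 to 15 (cap) ; 20 left.
Only 20 left; Chem takes them to reach 20.
Total = 7×20 + 10×15 + 22×65 + 23×45 = 2755.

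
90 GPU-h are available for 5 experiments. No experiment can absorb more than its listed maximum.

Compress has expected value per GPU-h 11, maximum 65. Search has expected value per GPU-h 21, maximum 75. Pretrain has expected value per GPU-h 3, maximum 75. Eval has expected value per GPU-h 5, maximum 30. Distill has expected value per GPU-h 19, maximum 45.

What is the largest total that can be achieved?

1860

Rank by expected value per GPU-h: Search 21 > Distill 19 > Compress 11 > Eval 5 > Pretrain 3.
Search takes 75 to reach its cap of 75 — 15 left.
Distill has room for 45 but only 15 remain, so it gets 15.
Total = 21×75 + 19×15 = 1860.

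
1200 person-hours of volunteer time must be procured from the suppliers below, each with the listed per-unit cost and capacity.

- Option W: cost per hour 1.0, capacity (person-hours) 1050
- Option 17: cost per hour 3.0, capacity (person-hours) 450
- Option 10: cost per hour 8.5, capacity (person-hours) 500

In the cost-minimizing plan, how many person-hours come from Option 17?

Use suppliers in increasing cost order.
Option W at 1.0: take all 1050 person-hours — 150 still needed.
Option 17 (3.0): take the remaining 150 — done.
Option 10: unused.

150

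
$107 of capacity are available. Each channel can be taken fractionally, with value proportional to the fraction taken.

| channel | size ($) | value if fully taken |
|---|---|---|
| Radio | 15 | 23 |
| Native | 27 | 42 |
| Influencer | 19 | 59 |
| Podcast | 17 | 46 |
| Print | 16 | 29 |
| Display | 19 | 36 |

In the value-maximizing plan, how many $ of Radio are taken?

9

Sort by value density: Influencer 59/19≈3.11, Podcast 46/17≈2.71, Display 36/19≈1.89, Print 29/16≈1.81, Native 42/27≈1.56, Radio 23/15≈1.53.
Influencer: take in full, 19 $ for value 59 — 88 left.
Take all of Podcast (17 $, value 46) — 71 $ left.
Display: take in full, 19 $ for value 36 — 52 left.
Print: take in full, 16 $ for value 29 — 36 left.
Take all of Native (27 $, value 42) — 9 $ left.
Fill the last 9 $ with part of Radio: 9/15 of it earns 13.8.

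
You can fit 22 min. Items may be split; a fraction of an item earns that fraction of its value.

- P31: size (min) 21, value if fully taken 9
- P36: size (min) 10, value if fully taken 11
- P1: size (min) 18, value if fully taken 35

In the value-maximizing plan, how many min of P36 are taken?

4

Rank by value-to-size ratio: P1 35/18≈1.94, P36 11/10≈1.1, P31 9/21≈0.429.
All 18 min of P1 fit (value 35) → 4 remain.
Only 4 min remain; take 4/10 of P36 for value 11×4/10 = 4.4.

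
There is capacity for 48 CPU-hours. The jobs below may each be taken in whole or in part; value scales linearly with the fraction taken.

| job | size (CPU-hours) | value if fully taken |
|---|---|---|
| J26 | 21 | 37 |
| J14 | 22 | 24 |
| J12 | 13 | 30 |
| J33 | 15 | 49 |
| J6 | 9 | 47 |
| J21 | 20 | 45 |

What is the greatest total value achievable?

150.75

Best value per unit of size first: J6 47/9≈5.22, J33 49/15≈3.27, J12 30/13≈2.31, J21 45/20≈2.25, J26 37/21≈1.76, J14 24/22≈1.09.
J6: take in full, 9 CPU-hours for value 47 ; 39 left.
All 15 CPU-hours of J33 fit (value 49) ; 24 remain.
Take all of J12 (13 CPU-hours, value 30) ; 11 CPU-hours left.
Only 11 CPU-hours remain; take 11/20 of J21 for value 45×11/20 = 24.75.
Total value = 150.75.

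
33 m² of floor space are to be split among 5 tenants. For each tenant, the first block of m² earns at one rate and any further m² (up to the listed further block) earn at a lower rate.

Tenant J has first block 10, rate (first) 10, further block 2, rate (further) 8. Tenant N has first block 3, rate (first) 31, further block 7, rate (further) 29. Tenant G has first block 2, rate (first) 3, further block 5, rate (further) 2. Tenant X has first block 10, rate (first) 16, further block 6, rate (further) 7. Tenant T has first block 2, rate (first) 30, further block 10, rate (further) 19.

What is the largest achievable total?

Treat each block as its own option and order by rate: Tenant N/T1 31 > Tenant T/T1 30 > Tenant N/T2 29 > Tenant T/T2 19 > Tenant X/T1 16 > Tenant J/T1 10 > Tenant J/T2 8 > Tenant X/T2 7 > Tenant G/T1 3 > Tenant G/T2 2.
Fill Tenant N T1 block (3 at 31) — 30 left.
Tenant T T1 at 30: fill all 2 — 28 left.
Tenant N/T2 (29): +7 — 21 left.
Fill Tenant T T2 block (10 at 19) — 11 left.
Tenant X/T1 (16): +10 — 1 left.
1 remain; put them into Tenant J T1 at 10.
Total = 31×3 + 30×2 + 29×7 + 19×10 + 16×10 + 10×1 = 716.

716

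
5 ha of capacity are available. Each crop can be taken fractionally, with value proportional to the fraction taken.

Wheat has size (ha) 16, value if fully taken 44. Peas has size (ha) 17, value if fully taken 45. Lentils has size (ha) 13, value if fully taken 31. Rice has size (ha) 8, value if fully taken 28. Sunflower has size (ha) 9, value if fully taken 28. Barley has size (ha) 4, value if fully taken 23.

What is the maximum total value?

26.5

Sort by value density: Barley 23/4≈5.75, Rice 28/8≈3.5, Sunflower 28/9≈3.11, Wheat 44/16≈2.75, Peas 45/17≈2.65, Lentils 31/13≈2.38.
Take all of Barley (4 ha, value 23) ; 1 ha left.
1 ha left: a 1/8 share of Rice gives 28×1/8 = 3.5.
Total value = 26.5.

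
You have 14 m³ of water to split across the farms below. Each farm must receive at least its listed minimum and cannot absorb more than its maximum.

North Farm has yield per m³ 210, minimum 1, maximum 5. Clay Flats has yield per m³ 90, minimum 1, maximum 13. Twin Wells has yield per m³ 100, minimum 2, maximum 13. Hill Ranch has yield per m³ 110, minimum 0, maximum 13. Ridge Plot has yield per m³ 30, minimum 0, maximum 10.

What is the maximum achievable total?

Meeting every minimum uses 1+1+2+0+0 = 4 m³, leaving 10.
Rank by yield per m³: North Farm 210 > Hill Ranch 110 > Twin Wells 100 > Clay Flats 90 > Ridge Plot 30.
North Farm: +4 to 5 (cap) — 6 left.
Hill Ranch: +6 (room for 13) → 6. Pool exhausted.
Total = 210×5 + 90×1 + 100×2 + 110×6 = 2000.

2000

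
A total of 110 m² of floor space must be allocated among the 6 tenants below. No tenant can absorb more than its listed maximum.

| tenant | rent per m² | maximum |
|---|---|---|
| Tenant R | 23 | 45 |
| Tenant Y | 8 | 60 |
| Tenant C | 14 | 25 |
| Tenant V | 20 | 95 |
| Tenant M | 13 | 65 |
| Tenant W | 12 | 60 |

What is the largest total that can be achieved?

2335

Highest rent per m² first: Tenant R 23 > Tenant V 20 > Tenant C 14 > Tenant M 13 > Tenant W 12 > Tenant Y 8.
Tenant R: +45 to 45 (cap) → 65 left.
Tenant V: +65 (room for 95) → 65. Pool exhausted.
Total = 23×45 + 20×65 = 2335.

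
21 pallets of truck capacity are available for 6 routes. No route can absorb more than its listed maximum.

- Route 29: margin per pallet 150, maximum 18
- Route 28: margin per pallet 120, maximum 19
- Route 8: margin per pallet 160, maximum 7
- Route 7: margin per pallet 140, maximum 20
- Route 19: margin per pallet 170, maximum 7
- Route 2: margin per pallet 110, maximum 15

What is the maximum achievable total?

3360

Rank by margin per pallet: Route 19 170 > Route 8 160 > Route 29 150 > Route 7 140 > Route 28 120 > Route 2 110.
Give Route 19 7 to hit its cap of 7 ; 14 left.
Give Route 8 7 to hit its cap of 7 ; 7 left.
Route 29: +7 (room for 18) → 7. Pool exhausted.
Total = 150×7 + 160×7 + 170×7 = 3360.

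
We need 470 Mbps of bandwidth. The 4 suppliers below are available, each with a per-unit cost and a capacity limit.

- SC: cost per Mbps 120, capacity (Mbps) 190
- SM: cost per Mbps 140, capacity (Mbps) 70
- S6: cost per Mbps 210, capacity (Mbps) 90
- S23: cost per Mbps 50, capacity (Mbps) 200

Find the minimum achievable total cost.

44700

Fill from the cheapest supplier first.
S23 (50): use full 200 → 270 Mbps to go.
SC (120): use full 190 → 80 Mbps to go.
SM (140): use full 70 → 10 Mbps to go.
S6 (210): take the remaining 10 → done.
Cost = 200×50 + 190×120 + 70×140 + 10×210 = 44700.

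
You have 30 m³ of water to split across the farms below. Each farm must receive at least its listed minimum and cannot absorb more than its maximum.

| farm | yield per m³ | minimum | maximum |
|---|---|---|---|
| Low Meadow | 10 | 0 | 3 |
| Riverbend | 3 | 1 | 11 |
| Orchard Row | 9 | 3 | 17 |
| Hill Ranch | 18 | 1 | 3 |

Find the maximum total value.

Meeting every minimum uses 0+1+3+1 = 5 m³, leaving 25.
Highest yield per m³ first: Hill Ranch 18 > Low Meadow 10 > Orchard Row 9 > Riverbend 3.
Hill Ranch: +2 to 3 (cap) ; 23 left.
Low Meadow: +3 to 3 (cap) ; 20 left.
Give Orchard Row 14 more to hit its cap of 17 ; 6 left.
Only 6 left; Riverbend takes them to reach 7.
Total = 10×3 + 3×7 + 9×17 + 18×3 = 258.

258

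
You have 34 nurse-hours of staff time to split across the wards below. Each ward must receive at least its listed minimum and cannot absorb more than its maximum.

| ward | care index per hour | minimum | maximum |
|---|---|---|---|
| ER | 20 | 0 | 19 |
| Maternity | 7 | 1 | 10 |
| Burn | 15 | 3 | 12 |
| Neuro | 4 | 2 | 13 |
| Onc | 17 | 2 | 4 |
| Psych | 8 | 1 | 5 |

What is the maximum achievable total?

576

Meeting every minimum uses 0+1+3+2+2+1 = 9 nurse-hours, leaving 25.
Rank by care index per hour: ER 20 > Onc 17 > Burn 15 > Psych 8 > Maternity 7 > Neuro 4.
ER: +19 to 19 (cap) — 6 left.
Onc takes 2 more to reach its cap of 4 — 4 left.
Burn has room for 9 more but only 4 remain, so it gets 7.
Total = 20×19 + 7×1 + 15×7 + 4×2 + 17×4 + 8×1 = 576.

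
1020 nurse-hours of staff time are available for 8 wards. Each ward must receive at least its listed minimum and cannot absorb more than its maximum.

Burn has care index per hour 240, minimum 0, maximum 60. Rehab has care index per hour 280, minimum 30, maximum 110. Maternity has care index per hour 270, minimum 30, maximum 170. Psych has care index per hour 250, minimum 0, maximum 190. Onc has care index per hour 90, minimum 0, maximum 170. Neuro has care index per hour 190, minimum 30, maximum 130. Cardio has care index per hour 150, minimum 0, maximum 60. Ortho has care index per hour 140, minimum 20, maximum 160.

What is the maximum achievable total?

Meeting every minimum uses 0+30+30+0+0+30+0+20 = 110 nurse-hours, leaving 910.
Rank by care index per hour: Rehab 280 > Maternity 270 > Psych 250 > Burn 240 > Neuro 190 > Cardio 150 > Ortho 140 > Onc 90.
Rehab: +80 to 110 (cap) → 830 left.
Maternity takes 140 more to reach its cap of 170 → 690 left.
Give Psych 190 more to hit its cap of 190 → 500 left.
Give Burn 60 more to hit its cap of 60 → 440 left.
Give Neuro 100 more to hit its cap of 130 → 340 left.
Give Cardio 60 more to hit its cap of 60 → 280 left.
Ortho takes 140 more to reach its cap of 160 → 140 left.
Onc: +140 (room for 170) → 140. Pool exhausted.
Total = 240×60 + 280×110 + 270×170 + 250×190 + 90×140 + 190×130 + 150×60 + 140×160 = 207300.

207300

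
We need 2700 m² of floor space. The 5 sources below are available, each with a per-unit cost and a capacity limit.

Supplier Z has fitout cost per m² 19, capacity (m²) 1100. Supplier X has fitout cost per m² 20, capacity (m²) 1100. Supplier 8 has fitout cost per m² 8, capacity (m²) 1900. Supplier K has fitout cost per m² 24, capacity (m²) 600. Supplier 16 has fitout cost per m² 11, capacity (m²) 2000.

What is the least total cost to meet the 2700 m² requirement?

24000

Cheapest first:
Take 1900 from Supplier 8 at 8 → need 800 more.
Supplier 16 at 11: take 800 of its 2000 → requirement met.
Supplier Z, Supplier X, Supplier K: unused.
Cost = 1900×8 + 800×11 = 24000.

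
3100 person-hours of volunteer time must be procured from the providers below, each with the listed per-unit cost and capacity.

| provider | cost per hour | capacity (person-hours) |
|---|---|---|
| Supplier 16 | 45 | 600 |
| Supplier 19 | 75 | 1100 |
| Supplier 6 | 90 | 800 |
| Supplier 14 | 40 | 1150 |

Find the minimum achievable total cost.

Use providers in increasing cost order.
Supplier 14 at 40: take all 1150 person-hours ; 1950 still needed.
Take 600 from Supplier 16 at 45 ; need 1350 more.
Take 1100 from Supplier 19 at 75 ; need 250 more.
Supplier 6 (90): take the remaining 250 ; done.
Cost = 1150×40 + 600×45 + 1100×75 + 250×90 = 178000.

178000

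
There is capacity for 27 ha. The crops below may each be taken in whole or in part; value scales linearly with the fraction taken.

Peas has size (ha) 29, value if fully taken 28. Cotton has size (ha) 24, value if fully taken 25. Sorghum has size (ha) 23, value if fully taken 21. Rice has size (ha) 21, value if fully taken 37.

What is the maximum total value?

Sort by value density: Rice 37/21≈1.76, Cotton 25/24≈1.04, Peas 28/29≈0.966, Sorghum 21/23≈0.913.
Take all of Rice (21 ha, value 37) ; 6 ha left.
6 ha left: a 6/24 share of Cotton gives 25×6/24 = 6.25.
Total value = 43.25.

43.25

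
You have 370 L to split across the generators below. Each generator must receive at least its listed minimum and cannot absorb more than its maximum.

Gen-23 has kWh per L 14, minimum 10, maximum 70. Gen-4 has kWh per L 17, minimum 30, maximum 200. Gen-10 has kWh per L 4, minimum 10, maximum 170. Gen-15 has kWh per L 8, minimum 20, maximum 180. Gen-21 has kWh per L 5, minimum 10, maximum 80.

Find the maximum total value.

5110

Meeting every minimum uses 10+30+10+20+10 = 80 L, leaving 290.
Rank by kWh per L: Gen-4 17 > Gen-23 14 > Gen-15 8 > Gen-21 5 > Gen-10 4.
Gen-4 takes 170 more to reach its cap of 200 → 120 left.
Gen-23: +60 to 70 (cap) → 60 left.
Gen-15: +60 (room for 160) → 80. Pool exhausted.
Total = 14×70 + 17×200 + 4×10 + 8×80 + 5×10 = 5110.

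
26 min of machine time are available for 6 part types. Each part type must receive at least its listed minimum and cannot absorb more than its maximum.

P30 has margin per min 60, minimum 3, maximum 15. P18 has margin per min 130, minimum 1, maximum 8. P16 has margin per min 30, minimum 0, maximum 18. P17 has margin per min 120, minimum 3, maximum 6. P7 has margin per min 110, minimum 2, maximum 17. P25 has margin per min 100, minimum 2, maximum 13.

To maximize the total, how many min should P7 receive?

Meeting every minimum uses 3+1+0+3+2+2 = 11 min, leaving 15.
Order the part types by margin per min: P18 130 > P17 120 > P7 110 > P25 100 > P30 60 > P16 30.
Give P18 7 more to hit its cap of 8 ; 8 left.
P17: +3 to 6 (cap) ; 5 left.
Only 5 left; P7 takes them to reach 7.

7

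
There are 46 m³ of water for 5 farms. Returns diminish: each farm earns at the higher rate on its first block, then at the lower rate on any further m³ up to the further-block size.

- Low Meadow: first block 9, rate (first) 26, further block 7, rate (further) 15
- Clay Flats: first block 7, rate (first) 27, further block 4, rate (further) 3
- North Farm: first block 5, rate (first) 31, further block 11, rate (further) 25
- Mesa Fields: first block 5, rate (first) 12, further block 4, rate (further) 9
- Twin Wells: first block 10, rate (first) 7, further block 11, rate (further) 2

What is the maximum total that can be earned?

Order all 10 blocks by rate: North Farm/tier1 31 > Clay Flats/tier1 27 > Low Meadow/tier1 26 > North Farm/tier2 25 > Low Meadow/tier2 15 > Mesa Fields/tier1 12 > Mesa Fields/tier2 9 > Twin Wells/tier1 7 > Clay Flats/tier2 3 > Twin Wells/tier2 2.
Fill North Farm tier1 block (5 at 31) ; 41 left.
Clay Flats/tier1 (27): +7 ; 34 left.
Low Meadow/tier1 (26): +9 ; 25 left.
North Farm tier2 at 25: fill all 11 ; 14 left.
Fill Low Meadow tier2 block (7 at 15) ; 7 left.
Mesa Fields/tier1 (12): +5 ; 2 left.
2 remain; put them into Mesa Fields tier2 at 9.
Total = 31×5 + 27×7 + 26×9 + 25×11 + 15×7 + 12×5 + 9×2 = 1036.

1036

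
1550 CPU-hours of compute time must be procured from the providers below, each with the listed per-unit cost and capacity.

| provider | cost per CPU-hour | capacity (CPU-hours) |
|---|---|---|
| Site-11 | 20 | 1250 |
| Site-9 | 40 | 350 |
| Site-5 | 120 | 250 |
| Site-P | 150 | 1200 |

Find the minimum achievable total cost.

Use providers in increasing cost order.
Site-11 at 20: take all 1250 CPU-hours → 300 still needed.
Take 300 from Site-9 at 40 to finish.
Site-5, Site-P: unused.
Cost = 1250×20 + 300×40 = 37000.

37000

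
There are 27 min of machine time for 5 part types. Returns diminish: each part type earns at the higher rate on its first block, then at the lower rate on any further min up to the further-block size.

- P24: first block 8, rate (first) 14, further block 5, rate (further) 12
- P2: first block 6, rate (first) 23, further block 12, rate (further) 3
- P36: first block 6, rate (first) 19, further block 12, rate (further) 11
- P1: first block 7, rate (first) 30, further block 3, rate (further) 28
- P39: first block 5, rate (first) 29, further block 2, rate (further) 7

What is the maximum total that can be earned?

691

Treat each block as its own option and order by rate: P1/tier1 30 > P39/tier1 29 > P1/tier2 28 > P2/tier1 23 > P36/tier1 19 > P24/tier1 14 > P24/tier2 12 > P36/tier2 11 > P39/tier2 7 > P2/tier2 3.
P1 tier1 at 30: fill all 7 — 20 left.
P39 tier1 at 29: fill all 5 — 15 left.
P1 tier2 at 28: fill all 3 — 12 left.
P2 tier1 at 23: fill all 6 — 6 left.
P36 tier1 at 19: fill all 6 — 0 left.
Total = 30×7 + 29×5 + 28×3 + 23×6 + 19×6 = 691.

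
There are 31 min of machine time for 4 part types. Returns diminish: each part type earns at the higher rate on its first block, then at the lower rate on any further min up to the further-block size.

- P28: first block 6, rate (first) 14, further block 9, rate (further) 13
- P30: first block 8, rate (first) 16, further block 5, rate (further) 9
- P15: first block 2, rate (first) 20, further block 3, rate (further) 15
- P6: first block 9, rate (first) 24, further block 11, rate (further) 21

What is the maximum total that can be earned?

630

Treat each block as its own option and order by rate: P6/tier1 24 > P6/tier2 21 > P15/tier1 20 > P30/tier1 16 > P15/tier2 15 > P28/tier1 14 > P28/tier2 13 > P30/tier2 9.
Fill P6 tier1 block (9 at 24) ; 22 left.
Fill P6 tier2 block (11 at 21) ; 11 left.
P15 tier1 at 20: fill all 2 ; 9 left.
P30 tier1 at 16: fill all 8 ; 1 left.
P15/tier2: +1 of 3 at 15; pool empty.
Total = 24×9 + 21×11 + 20×2 + 16×8 + 15×1 = 630.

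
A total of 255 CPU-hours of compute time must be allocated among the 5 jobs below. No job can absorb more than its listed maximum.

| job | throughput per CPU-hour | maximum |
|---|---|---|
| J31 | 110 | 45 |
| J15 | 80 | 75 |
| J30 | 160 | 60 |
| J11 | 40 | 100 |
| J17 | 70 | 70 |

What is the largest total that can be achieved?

Order the jobs by throughput per CPU-hour: J30 160 > J31 110 > J15 80 > J17 70 > J11 40.
Give J30 60 to hit its cap of 60 ; 195 left.
J31 takes 45 to reach its cap of 45 ; 150 left.
Give J15 75 to hit its cap of 75 ; 75 left.
J17 takes 70 to reach its cap of 70 ; 5 left.
J11 has room for 100 but only 5 remain, so it gets 5.
Total = 110×45 + 80×75 + 160×60 + 40×5 + 70×70 = 25650.

25650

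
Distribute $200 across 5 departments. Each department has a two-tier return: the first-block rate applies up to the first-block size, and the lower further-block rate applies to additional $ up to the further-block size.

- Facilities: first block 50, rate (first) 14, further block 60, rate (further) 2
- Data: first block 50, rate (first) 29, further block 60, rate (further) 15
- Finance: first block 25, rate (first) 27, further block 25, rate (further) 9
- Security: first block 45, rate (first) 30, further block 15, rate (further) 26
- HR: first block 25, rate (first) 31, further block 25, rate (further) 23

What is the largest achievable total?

5440

Treat each block as its own option and order by rate: HR/tier1 31 > Security/tier1 30 > Data/tier1 29 > Finance/tier1 27 > Security/tier2 26 > HR/tier2 23 > Data/tier2 15 > Facilities/tier1 14 > Finance/tier2 9 > Facilities/tier2 2.
HR/tier1 (31): +25 — 175 left.
Fill Security tier1 block (45 at 30) — 130 left.
Data tier1 at 29: fill all 50 — 80 left.
Finance tier1 at 27: fill all 25 — 55 left.
Fill Security tier2 block (15 at 26) — 40 left.
Fill HR tier2 block (25 at 23) — 15 left.
Data tier2 at 15: only 15 left, fill 15.
Total = 31×25 + 30×45 + 29×50 + 27×25 + 26×15 + 23×25 + 15×15 = 5440.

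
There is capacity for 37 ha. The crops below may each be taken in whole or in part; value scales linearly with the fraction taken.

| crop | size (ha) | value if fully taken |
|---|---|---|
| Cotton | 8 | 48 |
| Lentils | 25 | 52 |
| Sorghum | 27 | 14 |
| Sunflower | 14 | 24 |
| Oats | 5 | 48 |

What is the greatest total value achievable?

145.92

Best value per unit of size first: Oats 48/5≈9.6, Cotton 48/8≈6, Lentils 52/25≈2.08, Sunflower 24/14≈1.71, Sorghum 14/27≈0.519.
Oats: take in full, 5 ha for value 48 ; 32 left.
Take all of Cotton (8 ha, value 48) ; 24 ha left.
24 ha left: a 24/25 share of Lentils gives 52×24/25 = 49.92.
Total value = 145.92.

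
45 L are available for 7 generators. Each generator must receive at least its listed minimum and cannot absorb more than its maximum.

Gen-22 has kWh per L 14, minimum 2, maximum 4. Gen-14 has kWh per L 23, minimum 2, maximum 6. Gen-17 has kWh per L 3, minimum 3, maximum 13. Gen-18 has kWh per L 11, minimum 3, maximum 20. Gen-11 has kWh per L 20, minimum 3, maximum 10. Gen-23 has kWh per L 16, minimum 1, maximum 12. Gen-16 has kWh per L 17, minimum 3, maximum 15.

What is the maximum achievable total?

759

Meeting every minimum uses 2+2+3+3+3+1+3 = 17 L, leaving 28.
Order the generators by kWh per L: Gen-14 23 > Gen-11 20 > Gen-16 17 > Gen-23 16 > Gen-22 14 > Gen-18 11 > Gen-17 3.
Gen-14: +4 to 6 (cap) — 24 left.
Gen-11: +7 to 10 (cap) — 17 left.
Gen-16: +12 to 15 (cap) — 5 left.
Gen-23: +5 (room for 11) → 6. Pool exhausted.
Total = 14×2 + 23×6 + 3×3 + 11×3 + 20×10 + 16×6 + 17×15 = 759.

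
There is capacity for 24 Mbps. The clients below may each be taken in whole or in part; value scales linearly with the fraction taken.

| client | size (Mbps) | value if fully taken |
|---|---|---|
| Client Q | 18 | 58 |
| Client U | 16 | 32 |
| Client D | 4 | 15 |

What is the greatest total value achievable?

Rank by value-to-size ratio: Client D 15/4≈3.75, Client Q 58/18≈3.22, Client U 32/16≈2.
Client D: take in full, 4 Mbps for value 15 ; 20 left.
Client Q: take in full, 18 Mbps for value 58 ; 2 left.
Only 2 Mbps remain; take 2/16 of Client U for value 32×2/16 = 4.
Total value = 77.

77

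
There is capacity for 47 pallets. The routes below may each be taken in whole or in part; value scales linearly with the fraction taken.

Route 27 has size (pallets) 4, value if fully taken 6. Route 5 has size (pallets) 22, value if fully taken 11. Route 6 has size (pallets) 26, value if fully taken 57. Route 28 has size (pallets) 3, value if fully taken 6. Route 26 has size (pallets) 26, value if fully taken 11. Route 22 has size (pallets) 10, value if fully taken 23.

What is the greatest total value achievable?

94

Sort by value density: Route 22 23/10≈2.3, Route 6 57/26≈2.19, Route 28 6/3≈2, Route 27 6/4≈1.5, Route 5 11/22≈0.5, Route 26 11/26≈0.423.
All 10 pallets of Route 22 fit (value 23) — 37 remain.
Route 6: take in full, 26 pallets for value 57 — 11 left.
All 3 pallets of Route 28 fit (value 6) — 8 remain.
Route 27: take in full, 4 pallets for value 6 — 4 left.
4 pallets left: a 4/22 share of Route 5 gives 11×4/22 = 2.
Total value = 94.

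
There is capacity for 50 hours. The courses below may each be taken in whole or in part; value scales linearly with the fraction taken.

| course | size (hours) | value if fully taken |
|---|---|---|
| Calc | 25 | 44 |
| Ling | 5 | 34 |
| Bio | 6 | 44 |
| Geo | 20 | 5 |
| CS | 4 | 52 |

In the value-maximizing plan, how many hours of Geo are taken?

10

Sort by value density: CS 52/4≈13, Bio 44/6≈7.33, Ling 34/5≈6.8, Calc 44/25≈1.76, Geo 5/20≈0.25.
Take all of CS (4 hours, value 52) ; 46 hours left.
All 6 hours of Bio fit (value 44) ; 40 remain.
Take all of Ling (5 hours, value 34) ; 35 hours left.
Calc: take in full, 25 hours for value 44 ; 10 left.
Fill the last 10 hours with part of Geo: 10/20 of it earns 2.5.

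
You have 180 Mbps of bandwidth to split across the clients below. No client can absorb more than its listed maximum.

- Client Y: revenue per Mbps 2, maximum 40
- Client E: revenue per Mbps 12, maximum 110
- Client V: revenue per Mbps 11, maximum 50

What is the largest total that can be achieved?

Rank by revenue per Mbps: Client E 12 > Client V 11 > Client Y 2.
Client E takes 110 to reach its cap of 110 — 70 left.
Client V takes 50 to reach its cap of 50 — 20 left.
Client Y has room for 40 but only 20 remain, so it gets 20.
Total = 2×20 + 12×110 + 11×50 = 1910.

1910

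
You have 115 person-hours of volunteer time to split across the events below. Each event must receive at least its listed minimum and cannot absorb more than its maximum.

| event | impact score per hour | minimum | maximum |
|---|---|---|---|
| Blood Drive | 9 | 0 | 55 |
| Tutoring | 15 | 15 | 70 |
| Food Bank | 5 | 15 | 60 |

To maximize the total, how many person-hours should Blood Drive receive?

Meeting every minimum uses 0+15+15 = 30 person-hours, leaving 85.
Highest impact score per hour first: Tutoring 15 > Blood Drive 9 > Food Bank 5.
Tutoring takes 55 more to reach its cap of 70 → 30 left.
Blood Drive: +30 (room for 55) → 30. Pool exhausted.

30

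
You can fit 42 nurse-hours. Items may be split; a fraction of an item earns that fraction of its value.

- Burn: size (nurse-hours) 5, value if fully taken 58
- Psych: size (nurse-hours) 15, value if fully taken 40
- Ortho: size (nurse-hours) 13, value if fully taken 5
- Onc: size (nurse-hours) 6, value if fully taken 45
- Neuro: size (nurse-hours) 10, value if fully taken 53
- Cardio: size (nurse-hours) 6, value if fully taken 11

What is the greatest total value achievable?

207

Sort by value density: Burn 58/5≈11.6, Onc 45/6≈7.5, Neuro 53/10≈5.3, Psych 40/15≈2.67, Cardio 11/6≈1.83, Ortho 5/13≈0.385.
Burn: take in full, 5 nurse-hours for value 58 — 37 left.
All 6 nurse-hours of Onc fit (value 45) — 31 remain.
Take all of Neuro (10 nurse-hours, value 53) — 21 nurse-hours left.
Psych: take in full, 15 nurse-hours for value 40 — 6 left.
All 6 nurse-hours of Cardio fit (value 11) — 0 remain.
Total value = 207.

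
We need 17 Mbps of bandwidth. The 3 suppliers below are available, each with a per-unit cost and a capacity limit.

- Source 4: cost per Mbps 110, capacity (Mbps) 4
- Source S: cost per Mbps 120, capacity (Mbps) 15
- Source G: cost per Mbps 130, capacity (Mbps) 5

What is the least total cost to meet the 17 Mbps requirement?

2000

Fill from the cheapest supplier first.
Source 4 (110): use full 4 — 13 Mbps to go.
Source S (120): take the remaining 13 — done.
Source G: unused.
Cost = 4×110 + 13×120 = 2000.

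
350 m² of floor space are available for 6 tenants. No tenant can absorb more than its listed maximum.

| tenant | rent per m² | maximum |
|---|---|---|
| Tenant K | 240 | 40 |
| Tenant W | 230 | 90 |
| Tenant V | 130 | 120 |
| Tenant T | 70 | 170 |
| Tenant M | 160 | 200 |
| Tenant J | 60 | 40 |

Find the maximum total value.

64900

Highest rent per m² first: Tenant K 240 > Tenant W 230 > Tenant M 160 > Tenant V 130 > Tenant T 70 > Tenant J 60.
Give Tenant K 40 to hit its cap of 40 ; 310 left.
Tenant W: +90 to 90 (cap) ; 220 left.
Tenant M: +200 to 200 (cap) ; 20 left.
Tenant V: +20 (room for 120) → 20. Pool exhausted.
Total = 240×40 + 230×90 + 130×20 + 160×200 = 64900.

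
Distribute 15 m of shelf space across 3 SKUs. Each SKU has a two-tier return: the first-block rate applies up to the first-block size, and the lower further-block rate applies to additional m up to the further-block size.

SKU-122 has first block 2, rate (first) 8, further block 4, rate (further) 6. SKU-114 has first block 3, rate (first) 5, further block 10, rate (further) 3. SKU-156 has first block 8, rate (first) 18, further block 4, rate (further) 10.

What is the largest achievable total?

206

Order all 6 blocks by rate: SKU-156/first 18 > SKU-156/second 10 > SKU-122/first 8 > SKU-122/second 6 > SKU-114/first 5 > SKU-114/second 3.
Fill SKU-156 first block (8 at 18) ; 7 left.
Fill SKU-156 second block (4 at 10) ; 3 left.
Fill SKU-122 first block (2 at 8) ; 1 left.
1 remain; put them into SKU-122 second at 6.
Total = 18×8 + 10×4 + 8×2 + 6×1 = 206.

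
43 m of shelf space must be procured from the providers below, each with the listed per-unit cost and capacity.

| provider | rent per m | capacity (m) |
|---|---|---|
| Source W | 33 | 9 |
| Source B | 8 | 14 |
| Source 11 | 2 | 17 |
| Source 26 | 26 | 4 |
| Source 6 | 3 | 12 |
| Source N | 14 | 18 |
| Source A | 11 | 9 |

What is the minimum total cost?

Cheapest first:
Source 11 at 2: take all 17 m → 26 still needed.
Source 6 at 3: take all 12 m → 14 still needed.
Source B (8): use full 14 → 0 m to go.
Source A, Source N, Source 26, Source W: unused.
Cost = 17×2 + 12×3 + 14×8 = 182.

182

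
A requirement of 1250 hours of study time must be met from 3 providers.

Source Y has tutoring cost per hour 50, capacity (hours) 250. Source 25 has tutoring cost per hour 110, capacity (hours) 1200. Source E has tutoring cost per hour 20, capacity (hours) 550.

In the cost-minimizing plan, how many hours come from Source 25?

450

Fill from the cheapest provider first.
Take 550 from Source E at 20 — need 700 more.
Source Y (50): use full 250 — 450 hours to go.
Take 450 from Source 25 at 110 to finish.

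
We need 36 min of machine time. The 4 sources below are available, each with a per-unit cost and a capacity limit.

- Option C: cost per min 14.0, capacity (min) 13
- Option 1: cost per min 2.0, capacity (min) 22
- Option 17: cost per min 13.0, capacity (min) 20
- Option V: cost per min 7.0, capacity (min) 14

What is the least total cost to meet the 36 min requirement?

Fill from the cheapest source first.
Take 22 from Option 1 at 2.0 → need 14 more.
Option V at 7.0: take all 14 min → 0 still needed.
Option 17, Option C: unused.
Cost = 22×2.0 + 14×7.0 = 142.

142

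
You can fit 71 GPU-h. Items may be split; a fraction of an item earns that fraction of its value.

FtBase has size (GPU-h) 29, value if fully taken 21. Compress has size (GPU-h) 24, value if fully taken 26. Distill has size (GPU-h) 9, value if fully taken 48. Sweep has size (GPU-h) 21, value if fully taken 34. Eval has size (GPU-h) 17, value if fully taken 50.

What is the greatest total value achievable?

158

Rank by value-to-size ratio: Distill 48/9≈5.33, Eval 50/17≈2.94, Sweep 34/21≈1.62, Compress 26/24≈1.08, FtBase 21/29≈0.724.
All 9 GPU-h of Distill fit (value 48) ; 62 remain.
Eval: take in full, 17 GPU-h for value 50 ; 45 left.
All 21 GPU-h of Sweep fit (value 34) ; 24 remain.
Compress: take in full, 24 GPU-h for value 26 ; 0 left.
Total value = 158.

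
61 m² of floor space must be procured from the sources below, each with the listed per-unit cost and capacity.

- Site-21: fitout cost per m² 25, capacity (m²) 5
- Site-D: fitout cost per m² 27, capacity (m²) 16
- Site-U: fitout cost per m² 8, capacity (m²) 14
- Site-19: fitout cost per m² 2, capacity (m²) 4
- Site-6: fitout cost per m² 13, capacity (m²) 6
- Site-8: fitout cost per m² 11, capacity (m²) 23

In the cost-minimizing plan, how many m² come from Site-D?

Cheapest first:
Site-19 at 2: take all 4 m² → 57 still needed.
Site-U at 8: take all 14 m² → 43 still needed.
Take 23 from Site-8 at 11 → need 20 more.
Site-6 at 13: take all 6 m² → 14 still needed.
Site-21 (25): use full 5 → 9 m² to go.
Site-D (27): take the remaining 9 → done.

9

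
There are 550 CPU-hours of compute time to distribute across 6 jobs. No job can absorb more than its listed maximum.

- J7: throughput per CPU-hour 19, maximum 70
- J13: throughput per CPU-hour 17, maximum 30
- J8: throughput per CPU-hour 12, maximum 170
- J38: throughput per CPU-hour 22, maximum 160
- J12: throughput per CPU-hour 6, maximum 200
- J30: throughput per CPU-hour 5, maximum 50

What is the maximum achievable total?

Rank by throughput per CPU-hour: J38 22 > J7 19 > J13 17 > J8 12 > J12 6 > J30 5.
J38 takes 160 to reach its cap of 160 → 390 left.
Give J7 70 to hit its cap of 70 → 320 left.
J13: +30 to 30 (cap) → 290 left.
J8: +170 to 170 (cap) → 120 left.
J12 has room for 200 but only 120 remain, so it gets 120.
Total = 19×70 + 17×30 + 12×170 + 22×160 + 6×120 = 8120.

8120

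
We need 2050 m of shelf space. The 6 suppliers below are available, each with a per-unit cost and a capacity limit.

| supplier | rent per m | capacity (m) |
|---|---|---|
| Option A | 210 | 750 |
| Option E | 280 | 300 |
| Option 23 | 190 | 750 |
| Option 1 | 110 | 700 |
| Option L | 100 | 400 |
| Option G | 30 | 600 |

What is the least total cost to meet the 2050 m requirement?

201500

Use suppliers in increasing cost order.
Option G (30): use full 600 → 1450 m to go.
Option L (100): use full 400 → 1050 m to go.
Option 1 (110): use full 700 → 350 m to go.
Option 23 (190): take the remaining 350 → done.
Option A, Option E: unused.
Cost = 600×30 + 400×100 + 700×110 + 350×190 = 201500.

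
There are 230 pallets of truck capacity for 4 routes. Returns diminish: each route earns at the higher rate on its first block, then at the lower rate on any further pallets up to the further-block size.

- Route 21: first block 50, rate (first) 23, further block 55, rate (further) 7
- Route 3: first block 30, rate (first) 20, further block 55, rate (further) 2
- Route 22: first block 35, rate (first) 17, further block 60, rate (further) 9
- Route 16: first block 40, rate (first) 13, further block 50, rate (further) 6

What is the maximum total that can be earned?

3510

Treat each block as its own option and order by rate: Route 21/tier1 23 > Route 3/tier1 20 > Route 22/tier1 17 > Route 16/tier1 13 > Route 22/tier2 9 > Route 21/tier2 7 > Route 16/tier2 6 > Route 3/tier2 2.
Fill Route 21 tier1 block (50 at 23) → 180 left.
Fill Route 3 tier1 block (30 at 20) → 150 left.
Route 22 tier1 at 17: fill all 35 → 115 left.
Route 16/tier1 (13): +40 → 75 left.
Fill Route 22 tier2 block (60 at 9) → 15 left.
Route 21/tier2: +15 of 55 at 7; pool empty.
Total = 23×50 + 20×30 + 17×35 + 13×40 + 9×60 + 7×15 = 3510.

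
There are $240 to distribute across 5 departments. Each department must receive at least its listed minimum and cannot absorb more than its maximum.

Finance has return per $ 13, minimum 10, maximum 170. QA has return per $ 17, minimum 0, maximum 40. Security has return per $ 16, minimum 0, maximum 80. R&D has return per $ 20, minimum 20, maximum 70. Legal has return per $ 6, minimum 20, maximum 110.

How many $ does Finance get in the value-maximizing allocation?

Meeting every minimum uses 10+0+0+20+20 = 50 $, leaving 190.
Rank by return per $: R&D 20 > QA 17 > Security 16 > Finance 13 > Legal 6.
R&D: +50 to 70 (cap) ; 140 left.
QA: +40 to 40 (cap) ; 100 left.
Security takes 80 more to reach its cap of 80 ; 20 left.
Finance: +20 (room for 160) → 30. Pool exhausted.

30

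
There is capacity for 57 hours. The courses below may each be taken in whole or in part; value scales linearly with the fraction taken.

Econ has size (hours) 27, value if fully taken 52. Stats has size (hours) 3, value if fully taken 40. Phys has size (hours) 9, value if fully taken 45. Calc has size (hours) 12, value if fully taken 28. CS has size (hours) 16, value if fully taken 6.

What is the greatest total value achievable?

Sort by value density: Stats 40/3≈13.3, Phys 45/9≈5, Calc 28/12≈2.33, Econ 52/27≈1.93, CS 6/16≈0.375.
All 3 hours of Stats fit (value 40) → 54 remain.
Phys: take in full, 9 hours for value 45 → 45 left.
All 12 hours of Calc fit (value 28) → 33 remain.
Econ: take in full, 27 hours for value 52 → 6 left.
Fill the last 6 hours with part of CS: 6/16 of it earns 2.25.
Total value = 167.25.

167.25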